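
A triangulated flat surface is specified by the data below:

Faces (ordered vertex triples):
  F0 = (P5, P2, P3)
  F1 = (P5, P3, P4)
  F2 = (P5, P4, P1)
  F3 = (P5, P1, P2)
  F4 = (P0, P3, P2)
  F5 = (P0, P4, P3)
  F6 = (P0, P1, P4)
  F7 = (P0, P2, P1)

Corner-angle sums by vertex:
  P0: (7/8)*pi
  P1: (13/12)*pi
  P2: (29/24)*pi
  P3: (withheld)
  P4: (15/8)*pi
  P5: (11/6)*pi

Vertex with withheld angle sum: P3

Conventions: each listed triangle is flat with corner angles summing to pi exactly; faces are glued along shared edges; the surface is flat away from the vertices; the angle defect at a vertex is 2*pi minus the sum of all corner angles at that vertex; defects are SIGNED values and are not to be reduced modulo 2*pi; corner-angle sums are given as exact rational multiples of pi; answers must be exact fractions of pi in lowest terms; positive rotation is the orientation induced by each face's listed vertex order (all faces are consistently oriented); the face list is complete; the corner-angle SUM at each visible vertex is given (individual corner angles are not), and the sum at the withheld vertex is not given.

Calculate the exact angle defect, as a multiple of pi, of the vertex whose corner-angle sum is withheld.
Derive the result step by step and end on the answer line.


V = 6, E = 12, F = 8; chi = V - E + F = 2
Gauss-Bonnet: total defect = 2*pi*chi = 4*pi; visible defects sum to (25/8)*pi

Answer: defect(P3) = (7/8)*pi


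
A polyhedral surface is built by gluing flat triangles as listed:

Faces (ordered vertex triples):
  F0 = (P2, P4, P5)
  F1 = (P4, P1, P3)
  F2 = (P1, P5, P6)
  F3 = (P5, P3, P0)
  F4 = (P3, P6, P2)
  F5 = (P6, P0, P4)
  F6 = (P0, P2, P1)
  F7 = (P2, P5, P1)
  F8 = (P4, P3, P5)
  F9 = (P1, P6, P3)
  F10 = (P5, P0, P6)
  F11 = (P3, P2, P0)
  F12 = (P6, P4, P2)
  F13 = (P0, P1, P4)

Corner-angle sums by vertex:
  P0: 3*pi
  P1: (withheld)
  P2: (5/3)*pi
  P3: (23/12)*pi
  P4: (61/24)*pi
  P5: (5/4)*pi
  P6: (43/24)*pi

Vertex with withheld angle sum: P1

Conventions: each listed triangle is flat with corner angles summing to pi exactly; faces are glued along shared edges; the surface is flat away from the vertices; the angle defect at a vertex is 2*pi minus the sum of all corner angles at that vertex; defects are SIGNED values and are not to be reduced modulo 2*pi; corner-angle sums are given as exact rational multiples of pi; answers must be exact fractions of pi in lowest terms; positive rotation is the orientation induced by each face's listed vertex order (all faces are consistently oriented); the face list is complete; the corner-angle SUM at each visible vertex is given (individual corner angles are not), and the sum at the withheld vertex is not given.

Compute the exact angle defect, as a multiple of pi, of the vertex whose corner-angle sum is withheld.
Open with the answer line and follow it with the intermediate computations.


Answer: defect(P1) = pi/6

V = 7, E = 21, F = 14; chi = V - E + F = 0
Gauss-Bonnet: total defect = 2*pi*chi = 0; visible defects sum to -pi/6


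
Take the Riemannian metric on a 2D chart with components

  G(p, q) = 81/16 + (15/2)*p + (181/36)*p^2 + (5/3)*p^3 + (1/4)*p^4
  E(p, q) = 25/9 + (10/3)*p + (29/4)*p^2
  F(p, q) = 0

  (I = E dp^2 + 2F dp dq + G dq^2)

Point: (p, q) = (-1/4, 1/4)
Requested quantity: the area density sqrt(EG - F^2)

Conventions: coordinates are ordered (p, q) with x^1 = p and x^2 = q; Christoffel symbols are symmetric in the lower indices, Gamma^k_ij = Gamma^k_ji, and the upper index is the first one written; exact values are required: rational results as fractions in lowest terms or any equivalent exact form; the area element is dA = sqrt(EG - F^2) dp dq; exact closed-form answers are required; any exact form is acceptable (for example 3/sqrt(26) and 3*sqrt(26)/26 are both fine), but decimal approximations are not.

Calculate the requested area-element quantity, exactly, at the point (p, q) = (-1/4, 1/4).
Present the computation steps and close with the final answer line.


E = 1381/576, F = 0, G = 32041/9216; EG - F^2 = 44248621/5308416

Answer: sqrt(EG - F^2) = 179*sqrt(1381)/2304


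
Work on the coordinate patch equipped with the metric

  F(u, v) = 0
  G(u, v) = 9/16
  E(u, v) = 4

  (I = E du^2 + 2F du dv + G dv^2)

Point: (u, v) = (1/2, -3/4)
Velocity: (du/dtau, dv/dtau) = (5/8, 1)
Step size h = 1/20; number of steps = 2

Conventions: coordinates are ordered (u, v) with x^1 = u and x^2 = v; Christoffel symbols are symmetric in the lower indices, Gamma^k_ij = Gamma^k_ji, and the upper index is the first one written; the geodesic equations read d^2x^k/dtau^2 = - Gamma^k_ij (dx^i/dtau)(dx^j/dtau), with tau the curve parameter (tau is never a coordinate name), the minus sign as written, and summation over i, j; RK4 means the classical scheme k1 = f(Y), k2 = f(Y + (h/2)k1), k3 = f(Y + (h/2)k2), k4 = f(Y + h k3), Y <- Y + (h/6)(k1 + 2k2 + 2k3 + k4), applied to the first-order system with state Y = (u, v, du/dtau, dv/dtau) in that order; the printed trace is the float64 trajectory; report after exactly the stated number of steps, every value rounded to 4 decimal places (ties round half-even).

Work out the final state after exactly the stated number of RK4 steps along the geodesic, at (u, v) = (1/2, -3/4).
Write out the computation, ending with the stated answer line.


f(Y) = (du/dtau, dv/dtau, -Gamma^u_ij Y'^i Y'^j, -Gamma^v_ij Y'^i Y'^j) with the Gammas evaluated at the stage position; h = 0.050000; intermediate values shown to 6 dp
step 0: u = 0.5000, v = -0.7500, du/dtau = 0.6250, dv/dtau = 1.0000
step 1:
  k1: at (u, v) = (0.500000, -0.750000), (du/dtau, dv/dtau) = (0.625000, 1.000000); Gamma_uuu = 0.000000, Gamma_uuv = 0.000000, Gamma_uvv = 0.000000, Gamma_vuu = 0.000000, Gamma_vuv = 0.000000, Gamma_vvv = 0.000000; k1 = (0.625000, 1.000000, 0.000000, 0.000000)
  k2: at (u, v) = (0.515625, -0.725000), (du/dtau, dv/dtau) = (0.625000, 1.000000); Gamma_uuu = 0.000000, Gamma_uuv = 0.000000, Gamma_uvv = 0.000000, Gamma_vuu = 0.000000, Gamma_vuv = 0.000000, Gamma_vvv = 0.000000; k2 = (0.625000, 1.000000, 0.000000, 0.000000)
  k3: at (u, v) = (0.515625, -0.725000), (du/dtau, dv/dtau) = (0.625000, 1.000000); Gamma_uuu = 0.000000, Gamma_uuv = 0.000000, Gamma_uvv = 0.000000, Gamma_vuu = 0.000000, Gamma_vuv = 0.000000, Gamma_vvv = 0.000000; k3 = (0.625000, 1.000000, 0.000000, 0.000000)
  k4: at (u, v) = (0.531250, -0.700000), (du/dtau, dv/dtau) = (0.625000, 1.000000); Gamma_uuu = 0.000000, Gamma_uuv = 0.000000, Gamma_uvv = 0.000000, Gamma_vuu = 0.000000, Gamma_vuv = 0.000000, Gamma_vvv = 0.000000; k4 = (0.625000, 1.000000, 0.000000, 0.000000)
  Y <- Y + (h/6)(k1 + 2k2 + 2k3 + k4): u = 0.5312, v = -0.7000, du/dtau = 0.6250, dv/dtau = 1.0000
step 2:
  k1: at (u, v) = (0.531250, -0.700000), (du/dtau, dv/dtau) = (0.625000, 1.000000); Gamma_uuu = 0.000000, Gamma_uuv = 0.000000, Gamma_uvv = 0.000000, Gamma_vuu = 0.000000, Gamma_vuv = 0.000000, Gamma_vvv = 0.000000; k1 = (0.625000, 1.000000, 0.000000, 0.000000)
  k2: at (u, v) = (0.546875, -0.675000), (du/dtau, dv/dtau) = (0.625000, 1.000000); Gamma_uuu = 0.000000, Gamma_uuv = 0.000000, Gamma_uvv = 0.000000, Gamma_vuu = 0.000000, Gamma_vuv = 0.000000, Gamma_vvv = 0.000000; k2 = (0.625000, 1.000000, 0.000000, 0.000000)
  k3: at (u, v) = (0.546875, -0.675000), (du/dtau, dv/dtau) = (0.625000, 1.000000); Gamma_uuu = 0.000000, Gamma_uuv = 0.000000, Gamma_uvv = 0.000000, Gamma_vuu = 0.000000, Gamma_vuv = 0.000000, Gamma_vvv = 0.000000; k3 = (0.625000, 1.000000, 0.000000, 0.000000)
  k4: at (u, v) = (0.562500, -0.650000), (du/dtau, dv/dtau) = (0.625000, 1.000000); Gamma_uuu = 0.000000, Gamma_uuv = 0.000000, Gamma_uvv = 0.000000, Gamma_vuu = 0.000000, Gamma_vuv = 0.000000, Gamma_vvv = 0.000000; k4 = (0.625000, 1.000000, 0.000000, 0.000000)
  Y <- Y + (h/6)(k1 + 2k2 + 2k3 + k4): u = 0.5625, v = -0.6500, du/dtau = 0.6250, dv/dtau = 1.0000

Answer: u = 0.5625, v = -0.6500, du/dtau = 0.6250, dv/dtau = 1.0000


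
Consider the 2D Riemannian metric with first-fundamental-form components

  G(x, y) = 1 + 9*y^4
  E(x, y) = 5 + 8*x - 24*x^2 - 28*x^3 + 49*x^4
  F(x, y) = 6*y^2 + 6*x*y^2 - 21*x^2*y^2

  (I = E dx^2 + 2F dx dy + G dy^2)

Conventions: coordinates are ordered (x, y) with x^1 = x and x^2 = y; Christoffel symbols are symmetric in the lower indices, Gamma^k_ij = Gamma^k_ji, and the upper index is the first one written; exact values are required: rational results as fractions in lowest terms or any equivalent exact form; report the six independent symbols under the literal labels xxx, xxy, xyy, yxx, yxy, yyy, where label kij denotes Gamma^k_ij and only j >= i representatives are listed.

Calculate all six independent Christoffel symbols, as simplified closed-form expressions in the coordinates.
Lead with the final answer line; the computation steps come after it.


Answer: Gamma_xxx = (98*x^3 - 42*x^2 - 24*x + 4)/(49*x^4 - 28*x^3 - 24*x^2 + 8*x + 9*y^4 + 5), Gamma_xxy = 0, Gamma_xyy = (-42*x^2*y + 12*x*y + 12*y)/(49*x^4 - 28*x^3 - 24*x^2 + 8*x + 9*y^4 + 5), Gamma_yxx = (-42*x*y^2 + 6*y^2)/(49*x^4 - 28*x^3 - 24*x^2 + 8*x + 9*y^4 + 5), Gamma_yxy = 0, Gamma_yyy = 18*y^3/(49*x^4 - 28*x^3 - 24*x^2 + 8*x + 9*y^4 + 5)

E = 5 + 8*x - 24*x^2 - 28*x^3 + 49*x^4; F = 6*y^2 + 6*x*y^2 - 21*x^2*y^2; G = 1 + 9*y^4
Gamma^k_ij = (1/2) g^{kl} (d_i g_jl + d_j g_il - d_l g_ij), with g^inv = (1/(EG-F^2)) [[G, -F], [-F, E]]
first partials: E_x = 8 - 48*x - 84*x^2 + 196*x^3, E_y = 0, F_x = 6*y^2 - 42*x*y^2, F_y = 12*y + 12*x*y - 42*x^2*y, G_x = 0, G_y = 36*y^3
D = EG - F^2 = 5 + 8*x - 24*x^2 - 28*x^3 + 9*y^4 + 49*x^4
expanded: Gamma^x_xx = (G E_x - 2F F_x + F E_y)/(2D), Gamma^x_xy = (G E_y - F G_x)/(2D), Gamma^x_yy = (2G F_y - G G_x - F G_y)/(2D), Gamma^y_xx = (2E F_x - E E_y - F E_x)/(2D), Gamma^y_xy = (E G_x - F E_y)/(2D), Gamma^y_yy = (E G_y - 2F F_y + F G_x)/(2D); substitute and cancel common factors


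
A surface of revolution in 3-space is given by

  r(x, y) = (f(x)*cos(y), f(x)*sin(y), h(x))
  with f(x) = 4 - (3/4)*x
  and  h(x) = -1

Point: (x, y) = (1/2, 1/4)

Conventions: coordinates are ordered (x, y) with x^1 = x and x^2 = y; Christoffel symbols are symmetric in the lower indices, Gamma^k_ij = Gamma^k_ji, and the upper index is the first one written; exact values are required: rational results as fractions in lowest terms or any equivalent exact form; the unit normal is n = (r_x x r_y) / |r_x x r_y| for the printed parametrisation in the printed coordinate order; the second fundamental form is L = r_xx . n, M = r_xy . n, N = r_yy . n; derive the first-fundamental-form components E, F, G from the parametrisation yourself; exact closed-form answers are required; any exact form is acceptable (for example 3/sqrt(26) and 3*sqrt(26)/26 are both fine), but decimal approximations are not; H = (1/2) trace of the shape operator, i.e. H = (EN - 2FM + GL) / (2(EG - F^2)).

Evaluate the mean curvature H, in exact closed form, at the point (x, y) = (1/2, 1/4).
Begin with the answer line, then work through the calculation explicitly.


Answer: H = 0

f = 29/8, f' = -3/4, f'' = 0, h' = 0, h'' = 0
E = 9/16, F = 0, G = 841/64; answer radicand W^2 = 9/16
unnormalised second-form numerators: l = 0, m = 0, n = 0; L = l/sqrt(9/16), and similarly M = m/sqrt(W^2), N = n/sqrt(W^2)
H = (E*n - 2*F*m + G*l) / (2*(EG - F^2)*sqrt(W^2)); E*n - 2*F*m + G*l = 0, EG - F^2 = 7569/1024, so H = (0)/sqrt(9/16)


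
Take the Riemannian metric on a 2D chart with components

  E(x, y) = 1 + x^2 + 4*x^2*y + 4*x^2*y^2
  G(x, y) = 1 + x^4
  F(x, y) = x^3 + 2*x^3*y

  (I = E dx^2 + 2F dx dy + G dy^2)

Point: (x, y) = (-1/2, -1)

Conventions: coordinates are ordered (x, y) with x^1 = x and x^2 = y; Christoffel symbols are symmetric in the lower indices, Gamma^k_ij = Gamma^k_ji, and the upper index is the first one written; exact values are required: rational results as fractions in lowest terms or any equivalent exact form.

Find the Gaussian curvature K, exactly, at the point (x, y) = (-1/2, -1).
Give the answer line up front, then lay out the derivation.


Answer: K = -256/441

E = 5/4, F = 1/8, G = 17/16, EG - F^2 = 21/16 at the point
E_x = -1, E_y = -1, F_x = -3/4, F_y = -1/4, G_x = -1/2, G_y = 0
E_yy = 2, F_xy = 3/2, G_xx = 3
Brioschi: K = (det M1 - det M2) / (EG - F^2)^2 with the standard first/second-derivative matrices M1, M2.
M1 = [[-E_yy/2 + F_xy - G_xx/2, E_x/2, F_x - E_y/2], [F_y - G_x/2, E, F], [G_y/2, F, G]] = [[-1, -1/2, -1/4], [0, 5/4, 1/8], [0, 1/8, 17/16]]; det M1 = -21/16
M2 = [[0, E_y/2, G_x/2], [E_y/2, E, F], [G_x/2, F, G]] = [[0, -1/2, -1/4], [-1/2, 5/4, 1/8], [-1/4, 1/8, 17/16]]; det M2 = -5/16
det M1 - det M2 = -1; K = -1 / (21/16)^2 = -256/441


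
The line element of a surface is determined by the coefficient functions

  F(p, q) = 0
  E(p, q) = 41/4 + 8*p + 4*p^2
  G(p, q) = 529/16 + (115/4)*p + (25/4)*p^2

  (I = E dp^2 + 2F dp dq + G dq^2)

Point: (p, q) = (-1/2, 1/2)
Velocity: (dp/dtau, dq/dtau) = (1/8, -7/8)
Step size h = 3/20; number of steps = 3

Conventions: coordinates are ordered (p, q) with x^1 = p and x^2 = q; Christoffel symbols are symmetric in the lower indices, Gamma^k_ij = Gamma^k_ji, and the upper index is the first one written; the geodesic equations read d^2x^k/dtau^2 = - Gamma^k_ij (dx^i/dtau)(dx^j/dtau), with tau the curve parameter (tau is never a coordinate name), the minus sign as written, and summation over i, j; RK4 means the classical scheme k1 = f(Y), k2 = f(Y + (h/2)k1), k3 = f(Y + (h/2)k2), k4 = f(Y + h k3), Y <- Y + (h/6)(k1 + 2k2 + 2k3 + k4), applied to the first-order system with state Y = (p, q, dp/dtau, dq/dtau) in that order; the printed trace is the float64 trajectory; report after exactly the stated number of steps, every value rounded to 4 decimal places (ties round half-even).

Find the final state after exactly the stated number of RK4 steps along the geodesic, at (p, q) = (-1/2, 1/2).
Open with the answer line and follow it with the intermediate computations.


Answer: p = -0.3357, q = 0.1326, dp/dtau = 0.5694, dq/dtau = -0.7347

f(Y) = (dp/dtau, dq/dtau, -Gamma^p_ij Y'^i Y'^j, -Gamma^q_ij Y'^i Y'^j) with the Gammas evaluated at the stage position; h = 0.150000; intermediate values shown to 6 dp
step 0: p = -0.5000, q = 0.5000, dp/dtau = 0.1250, dq/dtau = -0.8750
step 1:
  k1: at (p, q) = (-0.500000, 0.500000), (dp/dtau, dq/dtau) = (0.125000, -0.875000); Gamma_ppp = 0.275862, Gamma_ppq = 0.000000, Gamma_pqq = -1.551724, Gamma_qpp = 0.000000, Gamma_qpq = 0.555556, Gamma_qqq = 0.000000; k1 = (0.125000, -0.875000, 1.183728, 0.121528)
  k2: at (p, q) = (-0.490625, 0.434375), (dp/dtau, dq/dtau) = (0.213780, -0.865885); Gamma_ppp = 0.279575, Gamma_ppq = 0.000000, Gamma_pqq = -1.551705, Gamma_qpp = 0.000000, Gamma_qpq = 0.552677, Gamma_qqq = 0.000000; k2 = (0.213780, -0.865885, 1.150625, 0.204611)
  k3: at (p, q) = (-0.483967, 0.435059), (dp/dtau, dq/dtau) = (0.211297, -0.859654); Gamma_ppp = 0.282172, Gamma_ppq = 0.000000, Gamma_pqq = -1.551600, Gamma_qpp = 0.000000, Gamma_qpq = 0.550651, Gamma_qqq = 0.000000; k3 = (0.211297, -0.859654, 1.134043, 0.200043)
  k4: at (p, q) = (-0.468305, 0.371052), (dp/dtau, dq/dtau) = (0.295106, -0.844994); Gamma_ppp = 0.288150, Gamma_ppq = 0.000000, Gamma_pqq = -1.551064, Gamma_qpp = 0.000000, Gamma_qpq = 0.545943, Gamma_qqq = 0.000000; k4 = (0.295106, -0.844994, 1.082388, 0.272276)
  Y <- Y + (h/6)(k1 + 2k2 + 2k3 + k4): p = -0.4682, q = 0.3707, dp/dtau = 0.2959, dq/dtau = -0.8449
step 2:
  k1: at (p, q) = (-0.468244, 0.370723), (dp/dtau, dq/dtau) = (0.295886, -0.844922); Gamma_ppp = 0.288174, Gamma_ppq = 0.000000, Gamma_pqq = -1.551062, Gamma_qpp = 0.000000, Gamma_qpq = 0.545924, Gamma_qqq = 0.000000; k1 = (0.295886, -0.844922, 1.082064, 0.272963)
  k2: at (p, q) = (-0.446052, 0.307354), (dp/dtau, dq/dtau) = (0.377041, -0.824450); Gamma_ppp = 0.296331, Gamma_ppq = 0.000000, Gamma_pqq = -1.549619, Gamma_qpp = 0.000000, Gamma_qpq = 0.539389, Gamma_qqq = 0.000000; k2 = (0.377041, -0.824450, 1.011177, 0.335340)
  k3: at (p, q) = (-0.439965, 0.308889), (dp/dtau, dq/dtau) = (0.371725, -0.819772); Gamma_ppp = 0.298504, Gamma_ppq = 0.000000, Gamma_pqq = -1.549088, Gamma_qpp = 0.000000, Gamma_qpq = 0.537624, Gamma_qqq = 0.000000; k3 = (0.371725, -0.819772, 0.999780, 0.327660)
  k4: at (p, q) = (-0.412485, 0.247757), (dp/dtau, dq/dtau) = (0.445853, -0.795773); Gamma_ppp = 0.307975, Gamma_ppq = 0.000000, Gamma_pqq = -1.545989, Gamma_qpp = 0.000000, Gamma_qpq = 0.529797, Gamma_qqq = 0.000000; k4 = (0.445853, -0.795773, 0.917784, 0.375942)
  Y <- Y + (h/6)(k1 + 2k2 + 2k3 + k4): p = -0.4123, q = 0.2475, dp/dtau = 0.4464, dq/dtau = -0.7955
step 3:
  k1: at (p, q) = (-0.412262, 0.247495), (dp/dtau, dq/dtau) = (0.446430, -0.795550); Gamma_ppp = 0.308049, Gamma_ppq = 0.000000, Gamma_pqq = -1.545959, Gamma_qpp = 0.000000, Gamma_qpq = 0.529734, Gamma_qqq = 0.000000; k1 = (0.446430, -0.795550, 0.917042, 0.376278)
  k2: at (p, q) = (-0.378779, 0.187828), (dp/dtau, dq/dtau) = (0.515209, -0.767329); Gamma_ppp = 0.318834, Gamma_ppq = 0.000000, Gamma_pqq = -1.540692, Gamma_qpp = 0.000000, Gamma_qpq = 0.520502, Gamma_qqq = 0.000000; k2 = (0.515209, -0.767329, 0.822518, 0.411545)
  k3: at (p, q) = (-0.373621, 0.189945), (dp/dtau, dq/dtau) = (0.508119, -0.764684); Gamma_ppp = 0.320423, Gamma_ppq = 0.000000, Gamma_pqq = -1.539743, Gamma_qpp = 0.000000, Gamma_qpq = 0.519109, Gamma_qqq = 0.000000; k3 = (0.508119, -0.764684, 0.817623, 0.403400)
  k4: at (p, q) = (-0.336044, 0.132792), (dp/dtau, dq/dtau) = (0.569074, -0.735040); Gamma_ppp = 0.331425, Gamma_ppq = 0.000000, Gamma_pqq = -1.531784, Gamma_qpp = 0.000000, Gamma_qpq = 0.509176, Gamma_qqq = 0.000000; k4 = (0.569074, -0.735040, 0.720267, 0.425969)
  Y <- Y + (h/6)(k1 + 2k2 + 2k3 + k4): p = -0.3357, q = 0.1326, dp/dtau = 0.5694, dq/dtau = -0.7347


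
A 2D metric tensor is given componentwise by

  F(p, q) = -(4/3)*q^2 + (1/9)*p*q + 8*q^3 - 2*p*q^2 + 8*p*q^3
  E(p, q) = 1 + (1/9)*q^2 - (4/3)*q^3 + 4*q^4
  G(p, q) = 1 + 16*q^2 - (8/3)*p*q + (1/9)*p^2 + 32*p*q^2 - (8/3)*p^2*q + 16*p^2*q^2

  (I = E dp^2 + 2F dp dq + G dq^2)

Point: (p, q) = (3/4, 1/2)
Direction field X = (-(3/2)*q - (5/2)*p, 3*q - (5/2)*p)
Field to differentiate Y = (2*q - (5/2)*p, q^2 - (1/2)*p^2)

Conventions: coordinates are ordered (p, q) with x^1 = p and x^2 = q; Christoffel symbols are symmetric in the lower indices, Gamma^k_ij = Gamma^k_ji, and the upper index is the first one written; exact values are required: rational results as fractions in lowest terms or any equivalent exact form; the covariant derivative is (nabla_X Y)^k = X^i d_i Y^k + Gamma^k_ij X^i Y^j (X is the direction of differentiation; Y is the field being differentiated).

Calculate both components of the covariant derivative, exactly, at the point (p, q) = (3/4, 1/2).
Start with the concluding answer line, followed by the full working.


Answer: (nabla_X Y)^p = 156921/26896, (nabla_X Y)^q = 97197/53792

E = 10/9, F = 13/12, G = 185/16 at the point
E_p = 0, E_q = 10/9, F_p = 5/9, F_q = 31/4, G_p = 65/6, G_q = 91/2
EG - F^2 = 1681/144;  g^inv = (144/1681) * [[185/16, -13/12], [-13/12, 10/9]]
first-kind symbols [ij,l] = (1/2)(d_i g_jl + d_j g_il - d_l g_ij): [pp,p] = E_p/2 = 0, [pp,q] = F_p - E_q/2 = 0, [pq,p] = E_q/2 = 5/9, [pq,q] = G_p/2 = 65/12, [qq,p] = F_q - G_p/2 = 7/3, [qq,q] = G_q/2 = 91/4
Gamma^p_ij = (G*[ij,p] - F*[ij,q])/(EG - F^2), Gamma^q_ij = (E*[ij,q] - F*[ij,p])/(EG - F^2)
Gamma_ppp = 0, Gamma_ppq = 80/1681, Gamma_pqq = 336/1681, Gamma_qpp = 0, Gamma_qpq = 780/1681, Gamma_qqq = 3276/1681
X = (-21/8, -3/8), Y = (-7/8, -1/32) at the point


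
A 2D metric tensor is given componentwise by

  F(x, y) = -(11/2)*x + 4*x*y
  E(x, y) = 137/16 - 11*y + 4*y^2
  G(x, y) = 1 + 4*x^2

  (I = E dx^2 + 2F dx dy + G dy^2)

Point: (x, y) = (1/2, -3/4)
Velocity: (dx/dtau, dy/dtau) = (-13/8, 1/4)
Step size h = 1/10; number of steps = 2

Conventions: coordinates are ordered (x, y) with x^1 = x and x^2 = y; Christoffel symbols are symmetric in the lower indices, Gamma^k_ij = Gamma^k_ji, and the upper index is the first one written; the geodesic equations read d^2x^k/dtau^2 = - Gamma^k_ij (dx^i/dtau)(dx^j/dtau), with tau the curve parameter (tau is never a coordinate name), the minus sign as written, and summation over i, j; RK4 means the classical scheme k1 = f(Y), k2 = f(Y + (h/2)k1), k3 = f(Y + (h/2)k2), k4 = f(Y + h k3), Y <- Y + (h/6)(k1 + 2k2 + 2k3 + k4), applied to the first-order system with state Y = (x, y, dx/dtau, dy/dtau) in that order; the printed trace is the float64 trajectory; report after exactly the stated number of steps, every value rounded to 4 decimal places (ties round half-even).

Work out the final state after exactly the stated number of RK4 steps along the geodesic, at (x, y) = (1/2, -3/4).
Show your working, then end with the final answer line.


f(Y) = (dx/dtau, dy/dtau, -Gamma^x_ij Y'^i Y'^j, -Gamma^y_ij Y'^i Y'^j) with the Gammas evaluated at the stage position; h = 0.100000; intermediate values shown to 6 dp
step 0: x = 0.5000, y = -0.7500, dx/dtau = -1.6250, dy/dtau = 0.2500
step 1:
  k1: at (x, y) = (0.500000, -0.750000), (dx/dtau, dy/dtau) = (-1.625000, 0.250000); Gamma_xxx = 0.000000, Gamma_xxy = -0.423676, Gamma_xyy = 0.000000, Gamma_yxx = 0.000000, Gamma_yxy = 0.099688, Gamma_yyy = 0.000000; k1 = (-1.625000, 0.250000, -0.344237, 0.080997)
  k2: at (x, y) = (0.418750, -0.737500), (dx/dtau, dy/dtau) = (-1.642212, 0.254050); Gamma_xxx = 0.000000, Gamma_xxy = -0.432180, Gamma_xyy = 0.000000, Gamma_yxx = 0.000000, Gamma_yxy = 0.085669, Gamma_yyy = 0.000000; k2 = (-1.642212, 0.254050, -0.360614, 0.071483)
  k3: at (x, y) = (0.417889, -0.737298), (dx/dtau, dy/dtau) = (-1.643031, 0.253574); Gamma_xxx = 0.000000, Gamma_xxy = -0.432278, Gamma_xyy = 0.000000, Gamma_yxx = 0.000000, Gamma_yxy = 0.085520, Gamma_yyy = 0.000000; k3 = (-1.643031, 0.253574, -0.360200, 0.071261)
  k4: at (x, y) = (0.335697, -0.724643), (dx/dtau, dy/dtau) = (-1.661020, 0.257126); Gamma_xxx = 0.000000, Gamma_xxy = -0.440067, Gamma_xyy = 0.000000, Gamma_yxx = 0.000000, Gamma_yxy = 0.070359, Gamma_yyy = 0.000000; k4 = (-1.661020, 0.257126, -0.375898, 0.060100)
  Y <- Y + (h/6)(k1 + 2k2 + 2k3 + k4): x = 0.3357, y = -0.7246, dx/dtau = -1.6610, dy/dtau = 0.2571
step 2:
  k1: at (x, y) = (0.335725, -0.724627), (dx/dtau, dy/dtau) = (-1.661029, 0.257110); Gamma_xxx = 0.000000, Gamma_xxy = -0.440068, Gamma_xyy = 0.000000, Gamma_yxx = 0.000000, Gamma_yxy = 0.070366, Gamma_yyy = 0.000000; k1 = (-1.661029, 0.257110, -0.375877, 0.060102)
  k2: at (x, y) = (0.252673, -0.711772), (dx/dtau, dy/dtau) = (-1.679823, 0.260115); Gamma_xxx = 0.000000, Gamma_xxy = -0.446994, Gamma_xyy = 0.000000, Gamma_yxx = 0.000000, Gamma_yxy = 0.054124, Gamma_yyy = 0.000000; k2 = (-1.679823, 0.260115, -0.390625, 0.047298)
  k3: at (x, y) = (0.251734, -0.711621), (dx/dtau, dy/dtau) = (-1.680561, 0.259475); Gamma_xxx = 0.000000, Gamma_xxy = -0.447067, Gamma_xyy = 0.000000, Gamma_yxx = 0.000000, Gamma_yxy = 0.053935, Gamma_yyy = 0.000000; k3 = (-1.680561, 0.259475, -0.389899, 0.047038)
  k4: at (x, y) = (0.167669, -0.698680), (dx/dtau, dy/dtau) = (-1.700019, 0.261814); Gamma_xxx = 0.000000, Gamma_xxy = -0.452941, Gamma_xyy = 0.000000, Gamma_yxx = 0.000000, Gamma_yxy = 0.036623, Gamma_yyy = 0.000000; k4 = (-1.700019, 0.261814, -0.403197, 0.032601)
  Y <- Y + (h/6)(k1 + 2k2 + 2k3 + k4): x = 0.1677, y = -0.6987, dx/dtau = -1.7000, dy/dtau = 0.2618

Answer: x = 0.1677, y = -0.6987, dx/dtau = -1.7000, dy/dtau = 0.2618


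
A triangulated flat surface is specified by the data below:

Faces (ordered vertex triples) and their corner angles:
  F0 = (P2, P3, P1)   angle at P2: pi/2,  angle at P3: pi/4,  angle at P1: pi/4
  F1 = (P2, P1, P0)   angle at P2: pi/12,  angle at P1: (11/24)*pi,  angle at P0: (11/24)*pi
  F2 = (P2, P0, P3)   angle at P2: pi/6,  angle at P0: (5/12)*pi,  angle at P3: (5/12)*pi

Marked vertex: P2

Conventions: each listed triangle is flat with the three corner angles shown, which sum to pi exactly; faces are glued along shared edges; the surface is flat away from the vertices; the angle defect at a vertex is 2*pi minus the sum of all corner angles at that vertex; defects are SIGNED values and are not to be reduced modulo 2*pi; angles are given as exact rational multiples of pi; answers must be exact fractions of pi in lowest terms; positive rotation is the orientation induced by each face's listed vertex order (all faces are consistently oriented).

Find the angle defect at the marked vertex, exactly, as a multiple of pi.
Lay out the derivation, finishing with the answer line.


Sum of corner angles at P2: (3/4)*pi
defect = 2*pi - (3/4)*pi

Answer: defect(P2) = (5/4)*pi


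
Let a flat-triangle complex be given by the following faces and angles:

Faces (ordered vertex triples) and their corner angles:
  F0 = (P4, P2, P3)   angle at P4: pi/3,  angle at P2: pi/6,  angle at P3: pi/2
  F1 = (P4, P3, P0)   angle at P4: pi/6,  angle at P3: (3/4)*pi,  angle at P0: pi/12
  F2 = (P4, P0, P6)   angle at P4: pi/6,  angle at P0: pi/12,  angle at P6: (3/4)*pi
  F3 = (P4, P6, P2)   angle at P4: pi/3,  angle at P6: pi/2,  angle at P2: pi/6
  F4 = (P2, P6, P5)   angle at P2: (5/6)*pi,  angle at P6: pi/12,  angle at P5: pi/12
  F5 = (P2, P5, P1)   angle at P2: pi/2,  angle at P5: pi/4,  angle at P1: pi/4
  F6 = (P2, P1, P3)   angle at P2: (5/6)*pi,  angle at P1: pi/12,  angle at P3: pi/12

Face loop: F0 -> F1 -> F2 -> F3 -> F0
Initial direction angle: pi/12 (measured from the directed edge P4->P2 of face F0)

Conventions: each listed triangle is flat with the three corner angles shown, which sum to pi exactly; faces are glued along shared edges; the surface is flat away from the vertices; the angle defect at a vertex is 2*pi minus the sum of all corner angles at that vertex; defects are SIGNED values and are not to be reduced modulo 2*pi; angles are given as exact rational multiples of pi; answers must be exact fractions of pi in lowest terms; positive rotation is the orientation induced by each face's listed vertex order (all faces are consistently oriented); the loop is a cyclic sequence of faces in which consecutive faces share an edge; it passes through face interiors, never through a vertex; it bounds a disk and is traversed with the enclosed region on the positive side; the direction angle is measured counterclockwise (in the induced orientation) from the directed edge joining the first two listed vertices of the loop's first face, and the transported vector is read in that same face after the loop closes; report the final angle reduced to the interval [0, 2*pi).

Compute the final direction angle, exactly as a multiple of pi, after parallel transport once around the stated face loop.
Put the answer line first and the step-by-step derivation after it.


Answer: final direction angle = (13/12)*pi

enclosed vertex P4: corner angles sum to pi, defect = 2*pi - pi = pi
summing the enclosed defects onto the initial angle, mod 2*pi in the induced orientation:
final angle = pi/12 + pi = (13/12)*pi (mod 2*pi)


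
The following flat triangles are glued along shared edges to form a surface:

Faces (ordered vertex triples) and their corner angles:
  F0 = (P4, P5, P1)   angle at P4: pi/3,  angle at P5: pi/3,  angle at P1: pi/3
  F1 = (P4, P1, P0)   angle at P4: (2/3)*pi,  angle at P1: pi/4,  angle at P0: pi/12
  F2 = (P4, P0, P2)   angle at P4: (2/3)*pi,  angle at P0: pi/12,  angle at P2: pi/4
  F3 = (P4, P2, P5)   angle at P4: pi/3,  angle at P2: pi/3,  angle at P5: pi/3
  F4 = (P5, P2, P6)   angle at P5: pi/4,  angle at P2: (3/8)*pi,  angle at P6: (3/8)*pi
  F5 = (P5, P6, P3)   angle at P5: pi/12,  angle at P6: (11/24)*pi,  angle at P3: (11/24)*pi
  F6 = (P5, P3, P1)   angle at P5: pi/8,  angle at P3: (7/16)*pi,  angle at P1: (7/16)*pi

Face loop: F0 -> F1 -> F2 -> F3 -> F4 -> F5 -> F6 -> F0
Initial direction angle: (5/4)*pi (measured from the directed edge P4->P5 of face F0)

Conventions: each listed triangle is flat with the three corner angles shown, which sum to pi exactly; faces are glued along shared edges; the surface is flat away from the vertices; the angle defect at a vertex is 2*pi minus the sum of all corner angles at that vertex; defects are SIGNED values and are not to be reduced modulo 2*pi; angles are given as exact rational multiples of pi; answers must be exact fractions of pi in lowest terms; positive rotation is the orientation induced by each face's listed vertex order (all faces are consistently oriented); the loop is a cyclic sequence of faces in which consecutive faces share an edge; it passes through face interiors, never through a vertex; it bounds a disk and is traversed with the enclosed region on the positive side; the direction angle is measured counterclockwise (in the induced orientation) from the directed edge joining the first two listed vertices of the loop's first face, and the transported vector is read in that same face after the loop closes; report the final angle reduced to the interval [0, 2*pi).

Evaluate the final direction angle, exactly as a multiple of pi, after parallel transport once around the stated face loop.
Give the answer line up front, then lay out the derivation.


Answer: final direction angle = pi/8

enclosed vertex P4: corner angles sum to 2*pi, defect = 2*pi - 2*pi = 0
enclosed vertex P5: corner angles sum to (9/8)*pi, defect = 2*pi - (9/8)*pi = (7/8)*pi
the final direction is the initial angle plus the enclosed defects, taken mod 2*pi in the induced orientation
final angle = (5/4)*pi + (7/8)*pi = pi/8 (mod 2*pi)


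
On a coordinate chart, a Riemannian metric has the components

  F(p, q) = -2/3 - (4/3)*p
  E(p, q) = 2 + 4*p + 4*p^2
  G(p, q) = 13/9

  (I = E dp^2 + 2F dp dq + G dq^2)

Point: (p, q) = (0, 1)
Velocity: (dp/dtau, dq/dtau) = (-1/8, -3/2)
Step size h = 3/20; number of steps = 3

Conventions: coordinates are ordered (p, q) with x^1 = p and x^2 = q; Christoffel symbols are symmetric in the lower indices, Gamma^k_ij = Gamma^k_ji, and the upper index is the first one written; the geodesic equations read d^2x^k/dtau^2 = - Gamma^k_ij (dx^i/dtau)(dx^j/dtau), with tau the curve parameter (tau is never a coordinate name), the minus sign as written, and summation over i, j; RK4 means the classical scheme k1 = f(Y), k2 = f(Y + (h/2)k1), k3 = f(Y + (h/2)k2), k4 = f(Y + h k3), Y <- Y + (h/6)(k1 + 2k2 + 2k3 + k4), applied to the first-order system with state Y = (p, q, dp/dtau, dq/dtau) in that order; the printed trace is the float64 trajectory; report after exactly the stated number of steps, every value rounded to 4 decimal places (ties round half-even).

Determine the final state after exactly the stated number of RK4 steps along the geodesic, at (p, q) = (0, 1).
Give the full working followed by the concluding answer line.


f(Y) = (dp/dtau, dq/dtau, -Gamma^p_ij Y'^i Y'^j, -Gamma^q_ij Y'^i Y'^j) with the Gammas evaluated at the stage position; h = 0.150000; intermediate values shown to 6 dp
step 0: p = 0.0000, q = 1.0000, dp/dtau = -0.1250, dq/dtau = -1.5000
step 1:
  k1: at (p, q) = (0.000000, 1.000000), (dp/dtau, dq/dtau) = (-0.125000, -1.500000); Gamma_ppp = 0.818182, Gamma_ppq = 0.000000, Gamma_pqq = 0.000000, Gamma_qpp = -0.545455, Gamma_qpq = 0.000000, Gamma_qqq = 0.000000; k1 = (-0.125000, -1.500000, -0.012784, 0.008523)
  k2: at (p, q) = (-0.009375, 0.887500), (dp/dtau, dq/dtau) = (-0.125959, -1.499361); Gamma_ppp = 0.815230, Gamma_ppq = 0.000000, Gamma_pqq = 0.000000, Gamma_qpp = -0.553872, Gamma_qpq = 0.000000, Gamma_qqq = 0.000000; k2 = (-0.125959, -1.499361, -0.012934, 0.008788)
  k3: at (p, q) = (-0.009447, 0.887548), (dp/dtau, dq/dtau) = (-0.125970, -1.499341); Gamma_ppp = 0.815206, Gamma_ppq = 0.000000, Gamma_pqq = 0.000000, Gamma_qpp = -0.553937, Gamma_qpq = 0.000000, Gamma_qqq = 0.000000; k3 = (-0.125970, -1.499341, -0.012936, 0.008790)
  k4: at (p, q) = (-0.018896, 0.775099), (dp/dtau, dq/dtau) = (-0.126940, -1.498681); Gamma_ppp = 0.811891, Gamma_ppq = 0.000000, Gamma_pqq = 0.000000, Gamma_qpp = -0.562519, Gamma_qpq = 0.000000, Gamma_qqq = 0.000000; k4 = (-0.126940, -1.498681, -0.013083, 0.009064)
  Y <- Y + (h/6)(k1 + 2k2 + 2k3 + k4): p = -0.0189, q = 0.7751, dp/dtau = -0.1269, dq/dtau = -1.4987
step 2:
  k1: at (p, q) = (-0.018895, 0.775098), (dp/dtau, dq/dtau) = (-0.126940, -1.498681); Gamma_ppp = 0.811891, Gamma_ppq = 0.000000, Gamma_pqq = 0.000000, Gamma_qpp = -0.562518, Gamma_qpq = 0.000000, Gamma_qqq = 0.000000; k1 = (-0.126940, -1.498681, -0.013083, 0.009064)
  k2: at (p, q) = (-0.028415, 0.662697), (dp/dtau, dq/dtau) = (-0.127921, -1.498002); Gamma_ppp = 0.808195, Gamma_ppq = 0.000000, Gamma_pqq = 0.000000, Gamma_qpp = -0.571262, Gamma_qpq = 0.000000, Gamma_qqq = 0.000000; k2 = (-0.127921, -1.498002, -0.013225, 0.009348)
  k3: at (p, q) = (-0.028489, 0.662748), (dp/dtau, dq/dtau) = (-0.127932, -1.497980); Gamma_ppp = 0.808165, Gamma_ppq = 0.000000, Gamma_pqq = 0.000000, Gamma_qpp = -0.571330, Gamma_qpq = 0.000000, Gamma_qqq = 0.000000; k3 = (-0.127932, -1.497980, -0.013227, 0.009351)
  k4: at (p, q) = (-0.038085, 0.550401), (dp/dtau, dq/dtau) = (-0.128924, -1.497279); Gamma_ppp = 0.804062, Gamma_ppq = 0.000000, Gamma_pqq = 0.000000, Gamma_qpp = -0.580238, Gamma_qpq = 0.000000, Gamma_qqq = 0.000000; k4 = (-0.128924, -1.497279, -0.013365, 0.009644)
  Y <- Y + (h/6)(k1 + 2k2 + 2k3 + k4): p = -0.0381, q = 0.5504, dp/dtau = -0.1289, dq/dtau = -1.4973
step 3:
  k1: at (p, q) = (-0.038084, 0.550400), (dp/dtau, dq/dtau) = (-0.128924, -1.497279); Gamma_ppp = 0.804063, Gamma_ppq = 0.000000, Gamma_pqq = 0.000000, Gamma_qpp = -0.580238, Gamma_qpq = 0.000000, Gamma_qqq = 0.000000; k1 = (-0.128924, -1.497279, -0.013365, 0.009644)
  k2: at (p, q) = (-0.047754, 0.438104), (dp/dtau, dq/dtau) = (-0.129926, -1.496555); Gamma_ppp = 0.799533, Gamma_ppq = 0.000000, Gamma_pqq = 0.000000, Gamma_qpp = -0.589305, Gamma_qpq = 0.000000, Gamma_qqq = 0.000000; k2 = (-0.129926, -1.496555, -0.013497, 0.009948)
  k3: at (p, q) = (-0.047829, 0.438158), (dp/dtau, dq/dtau) = (-0.129936, -1.496533); Gamma_ppp = 0.799497, Gamma_ppq = 0.000000, Gamma_pqq = 0.000000, Gamma_qpp = -0.589376, Gamma_qpq = 0.000000, Gamma_qqq = 0.000000; k3 = (-0.129936, -1.496533, -0.013498, 0.009951)
  k4: at (p, q) = (-0.057575, 0.325920), (dp/dtau, dq/dtau) = (-0.130949, -1.495786); Gamma_ppp = 0.794513, Gamma_ppq = 0.000000, Gamma_pqq = 0.000000, Gamma_qpp = -0.598604, Gamma_qpq = 0.000000, Gamma_qqq = 0.000000; k4 = (-0.130949, -1.495786, -0.013624, 0.010265)
  Y <- Y + (h/6)(k1 + 2k2 + 2k3 + k4): p = -0.0576, q = 0.3259, dp/dtau = -0.1309, dq/dtau = -1.4958

Answer: p = -0.0576, q = 0.3259, dp/dtau = -0.1309, dq/dtau = -1.4958


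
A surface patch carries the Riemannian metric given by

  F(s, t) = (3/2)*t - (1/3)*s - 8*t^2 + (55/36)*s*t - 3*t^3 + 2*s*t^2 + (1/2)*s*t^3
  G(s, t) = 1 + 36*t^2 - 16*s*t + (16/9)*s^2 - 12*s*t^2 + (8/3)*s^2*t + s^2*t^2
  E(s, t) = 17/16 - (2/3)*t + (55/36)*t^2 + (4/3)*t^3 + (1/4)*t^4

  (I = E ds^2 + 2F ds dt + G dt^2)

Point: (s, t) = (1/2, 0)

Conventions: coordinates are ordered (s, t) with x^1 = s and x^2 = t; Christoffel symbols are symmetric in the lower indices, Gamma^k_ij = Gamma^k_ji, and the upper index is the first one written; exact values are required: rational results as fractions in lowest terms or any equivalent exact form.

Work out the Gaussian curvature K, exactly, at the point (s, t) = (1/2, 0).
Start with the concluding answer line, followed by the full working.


Answer: K = -36864/47089

E = 17/16, F = -1/6, G = 13/9, EG - F^2 = 217/144 at the point
E_s = 0, E_t = -2/3, F_s = -1/3, F_t = 163/72, G_s = 16/9, G_t = -22/3
E_tt = 55/18, F_st = 55/36, G_ss = 32/9
Evaluate Brioschi's two determinant matrices M1, M2 and divide by (EG - F^2)^2.
M1 = [[-E_tt/2 + F_st - G_ss/2, E_s/2, F_s - E_t/2], [F_t - G_s/2, E, F], [G_t/2, F, G]] = [[-16/9, 0, 0], [11/8, 17/16, -1/6], [-11/3, -1/6, 13/9]]; det M1 = -217/81
M2 = [[0, E_t/2, G_s/2], [E_t/2, E, F], [G_s/2, F, G]] = [[0, -1/3, 8/9], [-1/3, 17/16, -1/6], [8/9, -1/6, 13/9]]; det M2 = -73/81
det M1 - det M2 = -16/9; K = -16/9 / (217/144)^2 = -36864/47089


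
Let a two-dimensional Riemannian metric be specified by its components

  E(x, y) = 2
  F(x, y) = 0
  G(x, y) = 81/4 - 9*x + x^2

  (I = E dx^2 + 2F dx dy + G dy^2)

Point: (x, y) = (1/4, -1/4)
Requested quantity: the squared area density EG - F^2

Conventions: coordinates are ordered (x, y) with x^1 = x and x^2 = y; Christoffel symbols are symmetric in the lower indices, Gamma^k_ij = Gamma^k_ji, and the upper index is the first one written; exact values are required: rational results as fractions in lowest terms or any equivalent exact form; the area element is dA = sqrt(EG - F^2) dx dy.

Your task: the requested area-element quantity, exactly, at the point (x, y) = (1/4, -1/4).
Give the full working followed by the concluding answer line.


E = 2, F = 0, G = 289/16; EG - F^2 = 289/8

Answer: EG - F^2 = 289/8


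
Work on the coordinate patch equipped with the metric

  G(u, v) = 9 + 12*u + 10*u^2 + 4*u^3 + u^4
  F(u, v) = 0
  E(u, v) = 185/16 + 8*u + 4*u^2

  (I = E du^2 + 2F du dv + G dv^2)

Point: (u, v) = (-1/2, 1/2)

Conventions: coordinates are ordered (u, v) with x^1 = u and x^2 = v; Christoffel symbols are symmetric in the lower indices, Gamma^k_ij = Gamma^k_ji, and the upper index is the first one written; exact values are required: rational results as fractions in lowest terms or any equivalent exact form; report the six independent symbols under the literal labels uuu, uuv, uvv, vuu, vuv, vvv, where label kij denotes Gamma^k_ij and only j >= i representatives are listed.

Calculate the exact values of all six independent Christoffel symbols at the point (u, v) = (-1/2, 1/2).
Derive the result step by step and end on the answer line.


E = 137/16, F = 0, G = 81/16 at the point
E_u = 4, E_v = 0, F_u = 0, F_v = 0, G_u = 9/2, G_v = 0
EG - F^2 = 11097/256;  g^inv = (256/11097) * [[81/16, 0], [0, 137/16]]
first-kind symbols [ij,l] = (1/2)(d_i g_jl + d_j g_il - d_l g_ij): [uu,u] = E_u/2 = 2, [uu,v] = F_u - E_v/2 = 0, [uv,u] = E_v/2 = 0, [uv,v] = G_u/2 = 9/4, [vv,u] = F_v - G_u/2 = -9/4, [vv,v] = G_v/2 = 0
Gamma^u_ij = (G*[ij,u] - F*[ij,v])/(EG - F^2), Gamma^v_ij = (E*[ij,v] - F*[ij,u])/(EG - F^2)

Answer: Gamma_uuu = 32/137, Gamma_uuv = 0, Gamma_uvv = -36/137, Gamma_vuu = 0, Gamma_vuv = 4/9, Gamma_vvv = 0


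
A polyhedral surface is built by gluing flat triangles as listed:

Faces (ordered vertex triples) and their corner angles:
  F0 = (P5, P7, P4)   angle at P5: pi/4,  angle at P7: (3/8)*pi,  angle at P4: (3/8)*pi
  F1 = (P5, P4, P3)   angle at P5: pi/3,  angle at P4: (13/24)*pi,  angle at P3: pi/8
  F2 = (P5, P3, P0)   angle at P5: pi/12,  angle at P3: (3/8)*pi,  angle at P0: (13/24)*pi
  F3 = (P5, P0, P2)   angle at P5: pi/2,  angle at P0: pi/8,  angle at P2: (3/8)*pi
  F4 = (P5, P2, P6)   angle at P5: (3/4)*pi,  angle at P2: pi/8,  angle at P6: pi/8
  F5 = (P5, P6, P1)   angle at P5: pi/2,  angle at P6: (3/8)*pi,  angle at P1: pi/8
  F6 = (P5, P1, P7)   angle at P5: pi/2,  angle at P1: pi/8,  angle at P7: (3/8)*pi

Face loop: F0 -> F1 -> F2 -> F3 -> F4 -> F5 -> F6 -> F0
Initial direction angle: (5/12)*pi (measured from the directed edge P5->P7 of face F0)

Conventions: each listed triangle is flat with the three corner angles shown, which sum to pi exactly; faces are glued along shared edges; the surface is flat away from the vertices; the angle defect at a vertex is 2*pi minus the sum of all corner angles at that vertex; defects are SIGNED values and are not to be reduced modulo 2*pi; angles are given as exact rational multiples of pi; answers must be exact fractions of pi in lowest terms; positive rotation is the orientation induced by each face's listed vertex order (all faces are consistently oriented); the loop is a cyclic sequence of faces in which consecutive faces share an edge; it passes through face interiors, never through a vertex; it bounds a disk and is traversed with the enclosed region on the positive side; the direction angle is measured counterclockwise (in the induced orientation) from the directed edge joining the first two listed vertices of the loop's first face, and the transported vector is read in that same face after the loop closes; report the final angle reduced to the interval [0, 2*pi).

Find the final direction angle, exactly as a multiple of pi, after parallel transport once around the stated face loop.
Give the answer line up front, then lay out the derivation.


Answer: final direction angle = (3/2)*pi

enclosed vertex P5: corner angles sum to (35/12)*pi, defect = 2*pi - (35/12)*pi = (-11/12)*pi
adding the enclosed defects to the starting angle (mod 2*pi, induced orientation) gives the holonomy
final angle = (5/12)*pi - (11/12)*pi = (3/2)*pi (mod 2*pi)
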